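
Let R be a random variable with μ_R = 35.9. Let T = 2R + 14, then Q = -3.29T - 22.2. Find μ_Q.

μ_T = 2·35.9 + 14 = 85.8.
μ_Q = (-3.29)·85.8 + (-22.2) = -304.482.

μ_Q = -304.482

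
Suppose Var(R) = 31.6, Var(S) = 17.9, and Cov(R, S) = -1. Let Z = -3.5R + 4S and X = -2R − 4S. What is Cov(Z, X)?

Cov(Z, X) = -71.2

By bilinearity, Cov(Z, X) = ac·Var(R) + bd·Var(S) + (ad+bc)·Cov(R, S), with a=-3.5, b=4, c=-2, d=-4.
ac·Var(R) = (-3.5)·(-2)·31.6 = 221.2
bd·Var(S) = 4·(-4)·17.9 = -286.4
(ad+bc)·Cov(R, S) = (6)·(-1) = -6
Cov(Z, X) = 221.2 + (-286.4) + (-6) = -71.2.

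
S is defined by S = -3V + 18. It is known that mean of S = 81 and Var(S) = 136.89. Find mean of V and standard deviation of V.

From S = -3V + 18: mean of S = a·mean of V + b, so mean of V = (mean of S − b)/a = (81 − 18)/(-3) = -21.
standard deviation of S = √136.89 = 11.7.
standard deviation of S = |a|·standard deviation of V, so standard deviation of V = 11.7/|-3| = 3.9.

mean of V = -21, standard deviation of V = 3.9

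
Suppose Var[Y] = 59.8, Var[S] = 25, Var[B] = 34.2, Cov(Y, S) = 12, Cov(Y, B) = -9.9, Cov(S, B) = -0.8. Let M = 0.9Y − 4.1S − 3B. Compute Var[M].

Var[M] = a²·Var[Y] + b²·Var[S] + c²·Var[B] + 2ab·Cov(Y, S) + 2ac·Cov(Y, B) + 2bc·Cov(S, B), with a = 0.9, b = -4.1, c = -3.
= 48.438 + 420.25 + 307.8 + (-88.56) + 53.46 + (-19.68)
= 721.708.

Var[M] = 721.708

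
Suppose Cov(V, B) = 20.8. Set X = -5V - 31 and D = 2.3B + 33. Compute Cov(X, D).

Cov(X, D) = -239.2

Cov(X, D) = a·c·Cov(V, B) = (-5)·2.3·20.8 = -239.2. Additive constants drop out.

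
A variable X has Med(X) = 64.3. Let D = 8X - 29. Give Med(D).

A linear map preserves order up to sign, so Med(D) = a·Med(X) + b = 8·64.3 + (-29) = 485.4.

Med(D) = 485.4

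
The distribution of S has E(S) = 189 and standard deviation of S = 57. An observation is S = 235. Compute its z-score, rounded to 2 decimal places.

z = 0.81

z = (S − E(S)) / standard deviation of S = (235 − 189) / 57 ≈ 0.81.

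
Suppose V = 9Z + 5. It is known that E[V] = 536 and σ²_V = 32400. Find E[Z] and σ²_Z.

E[Z] = 59, σ²_Z = 400

From V = 9Z + 5: E[V] = a·E[Z] + b, so E[Z] = (E[V] − b)/a = (536 − 5)/9 = 59.
σ²_V = a²·σ²_Z, so σ²_Z = 32400/9² = 400.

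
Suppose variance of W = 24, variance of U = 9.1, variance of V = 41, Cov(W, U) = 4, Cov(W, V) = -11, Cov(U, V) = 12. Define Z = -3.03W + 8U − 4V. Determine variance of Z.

variance of Z = a²·variance of W + b²·variance of U + c²·variance of V + 2ab·Cov(W, U) + 2ac·Cov(W, V) + 2bc·Cov(U, V), with a = -3.03, b = 8, c = -4.
= 220.3416 + 582.4 + 656 + (-193.92) + (-266.64) + (-768)
= 230.1816.

variance of Z = 230.1816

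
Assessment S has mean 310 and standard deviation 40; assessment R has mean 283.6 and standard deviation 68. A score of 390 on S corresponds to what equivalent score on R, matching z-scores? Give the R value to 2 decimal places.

z = (390 − 310)/40 = 2.
R = 283.6 + z·68 = 283.6 + (390 − 310)·68/40 = 419.60.

R = 419.60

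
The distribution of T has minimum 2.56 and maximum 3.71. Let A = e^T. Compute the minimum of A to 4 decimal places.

e^T is increasing on this domain, so min(A) comes from min(T) = 2.56: min(A) = exp(2.56) ≈ 12.9358.

min(A) = 12.9358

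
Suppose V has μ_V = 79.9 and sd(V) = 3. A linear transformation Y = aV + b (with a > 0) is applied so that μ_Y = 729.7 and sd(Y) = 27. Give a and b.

a = 9, b = 10.6

sd(Y) = a·sd(V) (a > 0), so a = 27/3 = 9.
μ_Y = a·μ_V + b, so b = 729.7 − 9·79.9 = 10.6.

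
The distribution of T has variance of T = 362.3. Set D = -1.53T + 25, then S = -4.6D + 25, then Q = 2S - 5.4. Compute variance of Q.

variance of Q = 71783.8670448

variance of D = (-1.53)²·362.3 = 848.10807.
variance of S = (-4.6)²·848.10807 = 17945.9667612.
variance of Q = 2²·17945.9667612 = 71783.8670448.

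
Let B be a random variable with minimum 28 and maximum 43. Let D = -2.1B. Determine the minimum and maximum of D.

a = -2.1 < 0, so order reverses: min(D) = a·max(B)+b = (-2.1)·43 = -90.3; max(D) = a·min(B)+b = (-2.1)·28 = -58.8.

min(D) = -90.3, max(D) = -58.8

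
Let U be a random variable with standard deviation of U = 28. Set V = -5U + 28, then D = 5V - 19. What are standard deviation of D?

standard deviation of D = 700

standard deviation of V = |-5|·28 = 140.
standard deviation of D = |5|·140 = 700.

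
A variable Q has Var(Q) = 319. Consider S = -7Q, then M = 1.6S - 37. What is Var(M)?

Var(M) = 40015.36

Var(S) = (-7)²·319 = 15631.
Var(M) = 1.6²·15631 = 40015.36.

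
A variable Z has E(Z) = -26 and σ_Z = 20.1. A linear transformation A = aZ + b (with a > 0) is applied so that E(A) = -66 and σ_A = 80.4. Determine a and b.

σ_A = a·σ_Z (a > 0), so a = 80.4/20.1 = 4.
E(A) = a·E(Z) + b, so b = -66 − 4·(-26) = 38.

a = 4, b = 38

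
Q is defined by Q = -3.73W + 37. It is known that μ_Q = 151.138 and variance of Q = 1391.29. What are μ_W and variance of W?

μ_W = -30.6, variance of W = 100

From Q = -3.73W + 37: μ_Q = a·μ_W + b, so μ_W = (μ_Q − b)/a = (151.138 − 37)/(-3.73) = -30.6.
variance of Q = a²·variance of W, so variance of W = 1391.29/(-3.73)² = 100.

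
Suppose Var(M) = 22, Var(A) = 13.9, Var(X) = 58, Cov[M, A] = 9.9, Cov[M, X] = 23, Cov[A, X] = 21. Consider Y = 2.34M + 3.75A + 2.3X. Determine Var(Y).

Var(Y) = a²·Var(M) + b²·Var(A) + c²·Var(X) + 2ab·Cov[M, A] + 2ac·Cov[M, X] + 2bc·Cov[A, X], with a = 2.34, b = 3.75, c = 2.3.
= 120.4632 + 195.46875 + 306.82 + 173.745 + 247.572 + 362.25
= 1406.31895.

Var(Y) = 1406.31895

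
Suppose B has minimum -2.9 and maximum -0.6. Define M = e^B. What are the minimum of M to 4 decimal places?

min(M) = 0.055

e^B is increasing on this domain, so min(M) comes from min(B) = -2.9: min(M) = exp(-2.9) ≈ 0.055.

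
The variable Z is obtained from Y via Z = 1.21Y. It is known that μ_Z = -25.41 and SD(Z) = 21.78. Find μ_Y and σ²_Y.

From Z = 1.21Y: μ_Z = a·μ_Y + b, so μ_Y = (μ_Z − b)/a = (-25.41 − 0)/1.21 = -21.
σ²_Z = 21.78² = 474.3684.
σ²_Z = a²·σ²_Y, so σ²_Y = 474.3684/1.21² = 324.

μ_Y = -21, σ²_Y = 324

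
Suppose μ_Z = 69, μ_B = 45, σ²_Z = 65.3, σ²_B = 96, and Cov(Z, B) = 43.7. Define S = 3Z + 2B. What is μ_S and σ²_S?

μ_S = 3·μ_Z + 2·μ_B = 3·69 + 2·45 = 297.
σ²_S = a²·σ²_Z + b²·σ²_B + 2ab·Cov(Z, B) with a = 3, b = 2.
= 3²·65.3 + 2²·96 + 2·3·2·43.7
= 587.7 + 384 + 524.4 = 1496.1.

μ_S = 297, σ²_S = 1496.1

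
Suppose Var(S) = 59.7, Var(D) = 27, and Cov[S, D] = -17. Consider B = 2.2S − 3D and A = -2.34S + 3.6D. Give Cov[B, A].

Cov[B, A] = -852.9156

By bilinearity, Cov[B, A] = ac·Var(S) + bd·Var(D) + (ad+bc)·Cov[S, D], with a=2.2, b=-3, c=-2.34, d=3.6.
ac·Var(S) = 2.2·(-2.34)·59.7 = -307.3356
bd·Var(D) = (-3)·3.6·27 = -291.6
(ad+bc)·Cov[S, D] = (14.94)·(-17) = -253.98
Cov[B, A] = -307.3356 + (-291.6) + (-253.98) = -852.9156.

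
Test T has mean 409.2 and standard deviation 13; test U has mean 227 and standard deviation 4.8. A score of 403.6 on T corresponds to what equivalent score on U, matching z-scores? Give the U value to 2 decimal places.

z = (403.6 − 409.2)/13 ≈ -0.4308.
U = 227 + z·4.8 = 227 + (403.6 − 409.2)·4.8/13 ≈ 224.93.

U = 224.93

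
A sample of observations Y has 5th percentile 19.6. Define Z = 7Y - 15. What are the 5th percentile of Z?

Since a = 7 > 0 the transformation is increasing, so the 5th percentile of Z = a·(P_{5} of Y) + b = 7·19.6 + (-15) = 122.2.

5th percentile of Z = 122.2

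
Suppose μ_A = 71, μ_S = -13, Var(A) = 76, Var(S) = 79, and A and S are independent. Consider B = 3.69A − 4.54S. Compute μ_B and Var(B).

μ_B = 3.69·μ_A + (-4.54)·μ_S = 3.69·71 + (-4.54)·(-13) = 321.01.
Var(B) = a²·Var(A) + b²·Var(S) + 2ab·Cov(A, S) with a = 3.69, b = -4.54.
Independence gives Cov(A, S) = 0.
= 3.69²·76 + (-4.54)²·79 + 2·3.69·(-4.54)·0
= 1034.8236 + 1628.3164 + 0 = 2663.14.

μ_B = 321.01, Var(B) = 2663.14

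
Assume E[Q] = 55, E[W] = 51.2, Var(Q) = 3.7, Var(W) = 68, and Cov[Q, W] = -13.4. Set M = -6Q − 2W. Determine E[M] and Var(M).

E[M] = (-6)·E[Q] + (-2)·E[W] = (-6)·55 + (-2)·51.2 = -432.4.
Var(M) = a²·Var(Q) + b²·Var(W) + 2ab·Cov[Q, W] with a = -6, b = -2.
= (-6)²·3.7 + (-2)²·68 + 2·(-6)·(-2)·(-13.4)
= 133.2 + 272 + (-321.6) = 83.6.

E[M] = -432.4, Var(M) = 83.6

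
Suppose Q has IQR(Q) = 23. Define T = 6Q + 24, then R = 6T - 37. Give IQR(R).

IQR(T) = |6|·23 = 138.
IQR(R) = |6|·138 = 828.

IQR(R) = 828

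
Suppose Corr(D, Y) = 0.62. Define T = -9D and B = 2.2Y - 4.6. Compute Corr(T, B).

Linear rescalings preserve |correlation|; the slopes -9 and 2.2 have opposite signs, so the correlation flips sign: Corr(T, B) = −Corr(D, Y) = -0.62.

Corr(T, B) = -0.62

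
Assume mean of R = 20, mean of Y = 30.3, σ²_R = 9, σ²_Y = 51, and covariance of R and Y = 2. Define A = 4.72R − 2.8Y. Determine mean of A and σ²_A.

mean of A = 4.72·mean of R + (-2.8)·mean of Y = 4.72·20 + (-2.8)·30.3 = 9.56.
σ²_A = a²·σ²_R + b²·σ²_Y + 2ab·covariance of R and Y with a = 4.72, b = -2.8.
= 4.72²·9 + (-2.8)²·51 + 2·4.72·(-2.8)·2
= 200.5056 + 399.84 + (-52.864) = 547.4816.

mean of A = 9.56, σ²_A = 547.4816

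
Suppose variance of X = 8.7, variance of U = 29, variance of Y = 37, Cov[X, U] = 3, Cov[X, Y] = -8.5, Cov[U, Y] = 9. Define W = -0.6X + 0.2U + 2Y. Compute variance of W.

variance of W = 179.172

variance of W = a²·variance of X + b²·variance of U + c²·variance of Y + 2ab·Cov[X, U] + 2ac·Cov[X, Y] + 2bc·Cov[U, Y], with a = -0.6, b = 0.2, c = 2.
= 3.132 + 1.16 + 148 + (-0.72) + 20.4 + 7.2
= 179.172.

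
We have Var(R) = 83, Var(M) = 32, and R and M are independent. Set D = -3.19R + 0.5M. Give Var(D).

Var(D) = 852.6163

Var(D) = a²·Var(R) + b²·Var(M) + 2ab·Cov[R, M] with a = -3.19, b = 0.5.
Independence gives Cov[R, M] = 0.
= (-3.19)²·83 + 0.5²·32 + 2·(-3.19)·0.5·0
= 844.6163 + 8 + 0 = 852.6163.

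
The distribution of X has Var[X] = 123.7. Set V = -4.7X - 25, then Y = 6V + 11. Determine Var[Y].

Var[Y] = 98371.188

Var[V] = (-4.7)²·123.7 = 2732.533.
Var[Y] = 6²·2732.533 = 98371.188.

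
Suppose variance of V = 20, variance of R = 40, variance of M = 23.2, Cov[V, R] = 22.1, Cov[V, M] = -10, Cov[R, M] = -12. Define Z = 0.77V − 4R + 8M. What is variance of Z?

variance of Z = 2645.322

variance of Z = a²·variance of V + b²·variance of R + c²·variance of M + 2ab·Cov[V, R] + 2ac·Cov[V, M] + 2bc·Cov[R, M], with a = 0.77, b = -4, c = 8.
= 11.858 + 640 + 1484.8 + (-136.136) + (-123.2) + 768
= 2645.322.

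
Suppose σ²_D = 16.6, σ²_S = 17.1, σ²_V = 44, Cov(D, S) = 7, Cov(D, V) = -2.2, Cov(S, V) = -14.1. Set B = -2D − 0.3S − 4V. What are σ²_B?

σ²_B = 711.299

σ²_B = a²·σ²_D + b²·σ²_S + c²·σ²_V + 2ab·Cov(D, S) + 2ac·Cov(D, V) + 2bc·Cov(S, V), with a = -2, b = -0.3, c = -4.
= 66.4 + 1.539 + 704 + 8.4 + (-35.2) + (-33.84)
= 711.299.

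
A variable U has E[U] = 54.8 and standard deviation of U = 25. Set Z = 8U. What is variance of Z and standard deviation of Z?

variance of Z = 40000, standard deviation of Z = 200

Z = 8U is linear with a = 8, b = 0.
variance of U = 25² = 625.
variance of Z = a²·variance of U = 8²·625 = 40000.
standard deviation of Z = |a|·standard deviation of U = |8|·25 = 200.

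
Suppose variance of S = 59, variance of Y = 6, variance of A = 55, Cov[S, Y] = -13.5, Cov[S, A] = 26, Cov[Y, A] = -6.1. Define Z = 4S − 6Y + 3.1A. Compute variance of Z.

variance of Z = a²·variance of S + b²·variance of Y + c²·variance of A + 2ab·Cov[S, Y] + 2ac·Cov[S, A] + 2bc·Cov[Y, A], with a = 4, b = -6, c = 3.1.
= 944 + 216 + 528.55 + 648 + 644.8 + 226.92
= 3208.27.

variance of Z = 3208.27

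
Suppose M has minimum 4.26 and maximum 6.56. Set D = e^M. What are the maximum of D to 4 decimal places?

max(D) = 706.2717

e^M is increasing on this domain, so max(D) comes from max(M) = 6.56: max(D) = exp(6.56) ≈ 706.2717.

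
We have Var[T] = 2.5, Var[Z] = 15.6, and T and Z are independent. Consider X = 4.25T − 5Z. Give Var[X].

Var[X] = a²·Var[T] + b²·Var[Z] + 2ab·Cov(T, Z) with a = 4.25, b = -5.
Independence gives Cov(T, Z) = 0.
= 4.25²·2.5 + (-5)²·15.6 + 2·4.25·(-5)·0
= 45.15625 + 390 + 0 = 435.15625.

Var[X] = 435.15625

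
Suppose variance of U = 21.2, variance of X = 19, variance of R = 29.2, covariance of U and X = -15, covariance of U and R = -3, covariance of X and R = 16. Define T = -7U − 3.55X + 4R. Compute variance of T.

variance of T = 713.5475

variance of T = a²·variance of U + b²·variance of X + c²·variance of R + 2ab·covariance of U and X + 2ac·covariance of U and R + 2bc·covariance of X and R, with a = -7, b = -3.55, c = 4.
= 1038.8 + 239.4475 + 467.2 + (-745.5) + 168 + (-454.4)
= 713.5475.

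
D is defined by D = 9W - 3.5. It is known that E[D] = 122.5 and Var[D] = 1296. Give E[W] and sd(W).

From D = 9W - 3.5: E[D] = a·E[W] + b, so E[W] = (E[D] − b)/a = (122.5 − (-3.5))/9 = 14.
sd(D) = √1296 = 36.
sd(D) = |a|·sd(W), so sd(W) = 36/|9| = 4.

E[W] = 14, sd(W) = 4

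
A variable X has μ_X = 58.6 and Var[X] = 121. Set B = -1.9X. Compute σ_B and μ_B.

σ_B = 20.9, μ_B = -111.34

B = -1.9X is linear with a = -1.9, b = 0.
σ_X = √121 = 11.
σ_B = |a|·σ_X = |-1.9|·11 = 20.9.
μ_B = a·μ_X + b = (-1.9)·58.6 = -111.34.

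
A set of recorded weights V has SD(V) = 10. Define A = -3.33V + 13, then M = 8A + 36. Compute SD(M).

SD(A) = |-3.33|·10 = 33.3.
SD(M) = |8|·33.3 = 266.4.

SD(M) = 266.4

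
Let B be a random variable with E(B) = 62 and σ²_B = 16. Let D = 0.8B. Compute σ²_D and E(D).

D = 0.8B is linear with a = 0.8, b = 0.
σ²_D = a²·σ²_B = 0.8²·16 = 10.24.
E(D) = a·E(B) + b = 0.8·62 = 49.6.

σ²_D = 10.24, E(D) = 49.6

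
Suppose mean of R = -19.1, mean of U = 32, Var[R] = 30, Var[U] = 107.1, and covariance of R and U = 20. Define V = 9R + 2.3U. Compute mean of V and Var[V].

mean of V = 9·mean of R + 2.3·mean of U = 9·(-19.1) + 2.3·32 = -98.3.
Var[V] = a²·Var[R] + b²·Var[U] + 2ab·covariance of R and U with a = 9, b = 2.3.
= 9²·30 + 2.3²·107.1 + 2·9·2.3·20
= 2430 + 566.559 + 828 = 3824.559.

mean of V = -98.3, Var[V] = 3824.559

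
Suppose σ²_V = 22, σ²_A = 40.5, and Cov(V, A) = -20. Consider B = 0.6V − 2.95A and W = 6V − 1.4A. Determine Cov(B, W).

By bilinearity, Cov(B, W) = ac·σ²_V + bd·σ²_A + (ad+bc)·Cov(V, A), with a=0.6, b=-2.95, c=6, d=-1.4.
ac·σ²_V = 0.6·6·22 = 79.2
bd·σ²_A = (-2.95)·(-1.4)·40.5 = 167.265
(ad+bc)·Cov(V, A) = (-18.54)·(-20) = 370.8
Cov(B, W) = 79.2 + 167.265 + 370.8 = 617.265.

Cov(B, W) = 617.265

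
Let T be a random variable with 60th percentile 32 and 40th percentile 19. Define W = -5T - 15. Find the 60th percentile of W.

Since a = -5 < 0 the transformation is decreasing, reversing order: the 60th percentile of W corresponds to the 40th percentile of T.
So P_{60}(W) = a·P_{40}(T) + b = (-5)·19 + (-15) = -110.

60th percentile of W = -110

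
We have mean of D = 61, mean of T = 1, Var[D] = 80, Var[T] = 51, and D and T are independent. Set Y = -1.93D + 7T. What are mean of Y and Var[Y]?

mean of Y = (-1.93)·mean of D + 7·mean of T = (-1.93)·61 + 7·1 = -110.73.
Var[Y] = a²·Var[D] + b²·Var[T] + 2ab·covariance of D and T with a = -1.93, b = 7.
Independence gives covariance of D and T = 0.
= (-1.93)²·80 + 7²·51 + 2·(-1.93)·7·0
= 297.992 + 2499 + 0 = 2796.992.

mean of Y = -110.73, Var[Y] = 2796.992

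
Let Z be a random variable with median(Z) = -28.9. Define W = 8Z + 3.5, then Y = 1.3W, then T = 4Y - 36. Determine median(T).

median(W) = 8·(-28.9) + 3.5 = -227.7.
median(Y) = 1.3·(-227.7) = -296.01.
median(T) = 4·(-296.01) + (-36) = -1220.04.

median(T) = -1220.04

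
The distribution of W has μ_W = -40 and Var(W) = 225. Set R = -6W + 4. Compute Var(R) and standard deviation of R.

R = -6W + 4 is linear with a = -6, b = 4.
Var(R) = a²·Var(W) = (-6)²·225 = 8100 (the additive constant 4 does not affect variance).
standard deviation of W = √225 = 15.
standard deviation of R = |a|·standard deviation of W = |-6|·15 = 90.

Var(R) = 8100, standard deviation of R = 90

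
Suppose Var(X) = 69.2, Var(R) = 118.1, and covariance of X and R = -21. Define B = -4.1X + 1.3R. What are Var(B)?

Var(B) = 1586.701

Var(B) = a²·Var(X) + b²·Var(R) + 2ab·covariance of X and R with a = -4.1, b = 1.3.
= (-4.1)²·69.2 + 1.3²·118.1 + 2·(-4.1)·1.3·(-21)
= 1163.252 + 199.589 + 223.86 = 1586.701.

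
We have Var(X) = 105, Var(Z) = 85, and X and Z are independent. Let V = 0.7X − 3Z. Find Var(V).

Var(V) = 816.45

Var(V) = a²·Var(X) + b²·Var(Z) + 2ab·covariance of X and Z with a = 0.7, b = -3.
Independence gives covariance of X and Z = 0.
= 0.7²·105 + (-3)²·85 + 2·0.7·(-3)·0
= 51.45 + 765 + 0 = 816.45.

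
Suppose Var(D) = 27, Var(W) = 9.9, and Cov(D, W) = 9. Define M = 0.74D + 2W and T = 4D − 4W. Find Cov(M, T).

By bilinearity, Cov(M, T) = ac·Var(D) + bd·Var(W) + (ad+bc)·Cov(D, W), with a=0.74, b=2, c=4, d=-4.
ac·Var(D) = 0.74·4·27 = 79.92
bd·Var(W) = 2·(-4)·9.9 = -79.2
(ad+bc)·Cov(D, W) = (5.04)·9 = 45.36
Cov(M, T) = 79.92 + (-79.2) + 45.36 = 46.08.

Cov(M, T) = 46.08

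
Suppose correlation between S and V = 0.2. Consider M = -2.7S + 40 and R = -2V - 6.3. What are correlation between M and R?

correlation between M and R = 0.2

Linear rescalings preserve correlation up to sign; here the slopes -2.7 and -2 have the same sign, so correlation between M and R = correlation between S and V = 0.2.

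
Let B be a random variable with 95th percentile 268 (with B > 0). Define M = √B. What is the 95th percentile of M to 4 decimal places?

95th percentile of M = 16.3707

√B is increasing, so P_{95}(M) = g(P_{95}(B)) ≈ 16.3707.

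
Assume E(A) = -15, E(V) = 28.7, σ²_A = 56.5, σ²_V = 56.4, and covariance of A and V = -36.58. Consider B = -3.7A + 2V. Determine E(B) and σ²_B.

E(B) = (-3.7)·E(A) + 2·E(V) = (-3.7)·(-15) + 2·28.7 = 112.9.
σ²_B = a²·σ²_A + b²·σ²_V + 2ab·covariance of A and V with a = -3.7, b = 2.
= (-3.7)²·56.5 + 2²·56.4 + 2·(-3.7)·2·(-36.58)
= 773.485 + 225.6 + 541.384 = 1540.469.

E(B) = 112.9, σ²_B = 1540.469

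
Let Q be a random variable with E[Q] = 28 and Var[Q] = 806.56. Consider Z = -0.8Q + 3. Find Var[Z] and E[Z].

Var[Z] = 516.1984, E[Z] = -19.4

Z = -0.8Q + 3 is linear with a = -0.8, b = 3.
Var[Z] = a²·Var[Q] = (-0.8)²·806.56 = 516.1984 (the additive constant 3 does not affect variance).
E[Z] = a·E[Q] + b = (-0.8)·28 + 3 = -19.4.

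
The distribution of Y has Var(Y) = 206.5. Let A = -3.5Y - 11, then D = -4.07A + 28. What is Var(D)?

Var(A) = (-3.5)²·206.5 = 2529.625.
Var(D) = (-4.07)²·2529.625 = 41902.9851625.

Var(D) = 41902.9851625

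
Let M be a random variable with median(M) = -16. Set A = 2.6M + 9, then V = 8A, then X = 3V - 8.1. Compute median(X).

median(A) = 2.6·(-16) + 9 = -32.6.
median(V) = 8·(-32.6) = -260.8.
median(X) = 3·(-260.8) + (-8.1) = -790.5.

median(X) = -790.5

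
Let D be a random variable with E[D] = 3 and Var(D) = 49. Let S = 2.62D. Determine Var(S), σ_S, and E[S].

S = 2.62D is linear with a = 2.62, b = 0.
Var(S) = a²·Var(D) = 2.62²·49 = 336.3556.
σ_D = √49 = 7.
σ_S = |a|·σ_D = |2.62|·7 = 18.34.
E[S] = a·E[D] + b = 2.62·3 = 7.86.

Var(S) = 336.3556, σ_S = 18.34, E[S] = 7.86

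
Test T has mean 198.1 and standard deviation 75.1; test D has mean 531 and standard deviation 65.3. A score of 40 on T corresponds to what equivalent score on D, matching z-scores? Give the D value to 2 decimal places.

D = 393.53

z = (40 − 198.1)/75.1 ≈ -2.1052.
D = 531 + z·65.3 = 531 + (40 − 198.1)·65.3/75.1 ≈ 393.53.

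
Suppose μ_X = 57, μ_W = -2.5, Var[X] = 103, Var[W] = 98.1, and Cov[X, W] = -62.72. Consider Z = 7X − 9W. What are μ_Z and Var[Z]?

μ_Z = 421.5, Var[Z] = 20895.82

μ_Z = 7·μ_X + (-9)·μ_W = 7·57 + (-9)·(-2.5) = 421.5.
Var[Z] = a²·Var[X] + b²·Var[W] + 2ab·Cov[X, W] with a = 7, b = -9.
= 7²·103 + (-9)²·98.1 + 2·7·(-9)·(-62.72)
= 5047 + 7946.1 + 7902.72 = 20895.82.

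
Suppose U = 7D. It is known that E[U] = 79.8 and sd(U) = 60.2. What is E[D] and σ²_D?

From U = 7D: E[U] = a·E[D] + b, so E[D] = (E[U] − b)/a = (79.8 − 0)/7 = 11.4.
σ²_U = 60.2² = 3624.04.
σ²_U = a²·σ²_D, so σ²_D = 3624.04/7² = 73.96.

E[D] = 11.4, σ²_D = 73.96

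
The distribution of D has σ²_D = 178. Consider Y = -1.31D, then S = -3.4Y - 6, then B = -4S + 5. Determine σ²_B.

σ²_B = 56498.954368

σ²_Y = (-1.31)²·178 = 305.4658.
σ²_S = (-3.4)²·305.4658 = 3531.184648.
σ²_B = (-4)²·3531.184648 = 56498.954368.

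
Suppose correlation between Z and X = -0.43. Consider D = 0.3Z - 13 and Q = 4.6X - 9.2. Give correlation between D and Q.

Linear rescalings preserve correlation up to sign; here the slopes 0.3 and 4.6 have the same sign, so correlation between D and Q = correlation between Z and X = -0.43.

correlation between D and Q = -0.43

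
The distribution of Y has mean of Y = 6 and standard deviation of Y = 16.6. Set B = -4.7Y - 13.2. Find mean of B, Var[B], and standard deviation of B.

mean of B = -41.4, Var[B] = 6087.1204, standard deviation of B = 78.02

B = -4.7Y - 13.2 is linear with a = -4.7, b = -13.2.
mean of B = a·mean of Y + b = (-4.7)·6 + (-13.2) = -41.4.
Var[Y] = 16.6² = 275.56.
Var[B] = a²·Var[Y] = (-4.7)²·275.56 = 6087.1204 (the additive constant -13.2 does not affect variance).
standard deviation of B = |a|·standard deviation of Y = |-4.7|·16.6 = 78.02.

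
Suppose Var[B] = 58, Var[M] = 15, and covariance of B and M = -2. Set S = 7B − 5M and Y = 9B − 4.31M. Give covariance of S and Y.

covariance of S and Y = 4127.59

By bilinearity, covariance of S and Y = ac·Var[B] + bd·Var[M] + (ad+bc)·covariance of B and M, with a=7, b=-5, c=9, d=-4.31.
ac·Var[B] = 7·9·58 = 3654
bd·Var[M] = (-5)·(-4.31)·15 = 323.25
(ad+bc)·covariance of B and M = (-75.17)·(-2) = 150.34
covariance of S and Y = 3654 + 323.25 + 150.34 = 4127.59.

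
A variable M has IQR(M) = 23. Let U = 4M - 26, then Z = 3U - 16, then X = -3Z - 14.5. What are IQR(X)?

IQR(X) = 828

IQR(U) = |4|·23 = 92.
IQR(Z) = |3|·92 = 276.
IQR(X) = |-3|·276 = 828.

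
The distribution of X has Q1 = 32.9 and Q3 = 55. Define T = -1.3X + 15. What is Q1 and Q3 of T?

a = -1.3 < 0 reverses order: Q1(T) comes from Q3(X), Q3(T) from Q1(X).
Q1(T) = (-1.3)·55 + 15 = -56.5; Q3(T) = (-1.3)·32.9 + 15 = -27.77.

Q1(T) = -56.5, Q3(T) = -27.77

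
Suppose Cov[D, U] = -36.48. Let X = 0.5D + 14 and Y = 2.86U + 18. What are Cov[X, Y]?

Cov[X, Y] = a·c·Cov[D, U] = 0.5·2.86·(-36.48) = -52.1664. Additive constants drop out.

Cov[X, Y] = -52.1664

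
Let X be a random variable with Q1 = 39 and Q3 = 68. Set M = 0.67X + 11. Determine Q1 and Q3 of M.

Q1(M) = 37.13, Q3(M) = 56.56

a = 0.67 > 0: Q1(M) = a·Q1(X)+b = 37.13, Q3(M) = a·Q3(X)+b = 56.56.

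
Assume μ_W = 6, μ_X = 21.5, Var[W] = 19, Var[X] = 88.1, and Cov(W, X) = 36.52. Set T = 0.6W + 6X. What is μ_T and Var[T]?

μ_T = 132.6, Var[T] = 3441.384

μ_T = 0.6·μ_W + 6·μ_X = 0.6·6 + 6·21.5 = 132.6.
Var[T] = a²·Var[W] + b²·Var[X] + 2ab·Cov(W, X) with a = 0.6, b = 6.
= 0.6²·19 + 6²·88.1 + 2·0.6·6·36.52
= 6.84 + 3171.6 + 262.944 = 3441.384.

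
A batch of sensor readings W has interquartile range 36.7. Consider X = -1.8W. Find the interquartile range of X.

IQR(X) = 66.06

Under X = aW + b, IQR(X) = |a|·IQR(W) = |-1.8|·36.7 = 66.06 (shifts cancel; spread scales by |a|).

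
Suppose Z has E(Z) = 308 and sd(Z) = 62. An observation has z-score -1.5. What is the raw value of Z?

Z = 215

Z = E(Z) + z·sd(Z) = 308 + (-1.5)·62 = 215.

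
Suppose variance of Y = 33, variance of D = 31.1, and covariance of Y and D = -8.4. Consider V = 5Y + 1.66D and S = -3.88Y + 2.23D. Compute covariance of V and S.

covariance of V and S = -564.6313

By bilinearity, covariance of V and S = ac·variance of Y + bd·variance of D + (ad+bc)·covariance of Y and D, with a=5, b=1.66, c=-3.88, d=2.23.
ac·variance of Y = 5·(-3.88)·33 = -640.2
bd·variance of D = 1.66·2.23·31.1 = 115.12598
(ad+bc)·covariance of Y and D = (4.7092)·(-8.4) = -39.55728
covariance of V and S = -640.2 + 115.12598 + (-39.55728) = -564.6313.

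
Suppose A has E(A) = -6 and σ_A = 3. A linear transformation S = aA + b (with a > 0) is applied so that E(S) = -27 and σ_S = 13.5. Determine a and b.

a = 4.5, b = 0

σ_S = a·σ_A (a > 0), so a = 13.5/3 = 4.5.
E(S) = a·E(A) + b, so b = -27 − 4.5·(-6) = 0.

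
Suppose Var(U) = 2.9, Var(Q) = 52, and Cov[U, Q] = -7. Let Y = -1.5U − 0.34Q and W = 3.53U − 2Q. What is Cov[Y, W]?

By bilinearity, Cov[Y, W] = ac·Var(U) + bd·Var(Q) + (ad+bc)·Cov[U, Q], with a=-1.5, b=-0.34, c=3.53, d=-2.
ac·Var(U) = (-1.5)·3.53·2.9 = -15.3555
bd·Var(Q) = (-0.34)·(-2)·52 = 35.36
(ad+bc)·Cov[U, Q] = (1.7998)·(-7) = -12.5986
Cov[Y, W] = -15.3555 + 35.36 + (-12.5986) = 7.4059.

Cov[Y, W] = 7.4059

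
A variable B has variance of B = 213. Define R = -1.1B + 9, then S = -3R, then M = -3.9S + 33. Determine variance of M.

variance of R = (-1.1)²·213 = 257.73.
variance of S = (-3)²·257.73 = 2319.57.
variance of M = (-3.9)²·2319.57 = 35280.6597.

variance of M = 35280.6597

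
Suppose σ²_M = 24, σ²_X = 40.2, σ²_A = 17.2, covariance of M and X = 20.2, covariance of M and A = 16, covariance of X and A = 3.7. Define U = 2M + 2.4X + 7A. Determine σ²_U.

σ²_U = 1936.592

σ²_U = a²·σ²_M + b²·σ²_X + c²·σ²_A + 2ab·covariance of M and X + 2ac·covariance of M and A + 2bc·covariance of X and A, with a = 2, b = 2.4, c = 7.
= 96 + 231.552 + 842.8 + 193.92 + 448 + 124.32
= 1936.592.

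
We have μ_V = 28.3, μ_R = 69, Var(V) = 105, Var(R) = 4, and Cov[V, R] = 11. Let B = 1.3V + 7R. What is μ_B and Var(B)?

μ_B = 519.79, Var(B) = 573.65

μ_B = 1.3·μ_V + 7·μ_R = 1.3·28.3 + 7·69 = 519.79.
Var(B) = a²·Var(V) + b²·Var(R) + 2ab·Cov[V, R] with a = 1.3, b = 7.
= 1.3²·105 + 7²·4 + 2·1.3·7·11
= 177.45 + 196 + 200.2 = 573.65.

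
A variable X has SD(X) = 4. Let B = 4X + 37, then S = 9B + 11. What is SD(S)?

SD(B) = |4|·4 = 16.
SD(S) = |9|·16 = 144.

SD(S) = 144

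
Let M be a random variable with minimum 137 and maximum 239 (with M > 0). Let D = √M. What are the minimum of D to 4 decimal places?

min(D) = 11.7047

√M is increasing on this domain, so min(D) comes from min(M) = 137: min(D) = √(137) ≈ 11.7047.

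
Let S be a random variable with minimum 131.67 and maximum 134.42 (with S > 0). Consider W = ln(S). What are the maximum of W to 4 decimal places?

max(W) = 4.901

ln(S) is increasing on this domain, so max(W) comes from max(S) = 134.42: max(W) = ln(134.42) ≈ 4.901.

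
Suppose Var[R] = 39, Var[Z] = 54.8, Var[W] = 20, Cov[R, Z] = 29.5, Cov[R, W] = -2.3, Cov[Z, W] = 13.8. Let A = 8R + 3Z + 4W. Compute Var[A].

Var[A] = 4909.2

Var[A] = a²·Var[R] + b²·Var[Z] + c²·Var[W] + 2ab·Cov[R, Z] + 2ac·Cov[R, W] + 2bc·Cov[Z, W], with a = 8, b = 3, c = 4.
= 2496 + 493.2 + 320 + 1416 + (-147.2) + 331.2
= 4909.2.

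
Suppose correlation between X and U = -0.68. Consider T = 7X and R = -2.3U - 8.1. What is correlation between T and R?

correlation between T and R = 0.68

Linear rescalings preserve |correlation|; the slopes 7 and -2.3 have opposite signs, so the correlation flips sign: correlation between T and R = −correlation between X and U = 0.68.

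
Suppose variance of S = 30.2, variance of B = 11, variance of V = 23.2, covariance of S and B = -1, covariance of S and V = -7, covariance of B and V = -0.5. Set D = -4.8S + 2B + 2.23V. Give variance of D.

variance of D = 1019.77528

variance of D = a²·variance of S + b²·variance of B + c²·variance of V + 2ab·covariance of S and B + 2ac·covariance of S and V + 2bc·covariance of B and V, with a = -4.8, b = 2, c = 2.23.
= 695.808 + 44 + 115.37128 + 19.2 + 149.856 + (-4.46)
= 1019.77528.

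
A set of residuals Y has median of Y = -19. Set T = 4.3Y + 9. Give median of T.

A linear map preserves order up to sign, so median of T = a·median of Y + b = 4.3·(-19) + 9 = -72.7.

median of T = -72.7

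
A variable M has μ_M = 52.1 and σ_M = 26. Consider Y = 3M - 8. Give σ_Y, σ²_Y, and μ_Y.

σ_Y = 78, σ²_Y = 6084, μ_Y = 148.3

Y = 3M - 8 is linear with a = 3, b = -8.
σ_Y = |a|·σ_M = |3|·26 = 78.
σ²_M = 26² = 676.
σ²_Y = a²·σ²_M = 3²·676 = 6084 (the additive constant -8 does not affect variance).
μ_Y = a·μ_M + b = 3·52.1 + (-8) = 148.3.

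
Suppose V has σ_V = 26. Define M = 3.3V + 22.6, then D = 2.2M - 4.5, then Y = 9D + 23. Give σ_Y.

σ_M = |3.3|·26 = 85.8.
σ_D = |2.2|·85.8 = 188.76.
σ_Y = |9|·188.76 = 1698.84.

σ_Y = 1698.84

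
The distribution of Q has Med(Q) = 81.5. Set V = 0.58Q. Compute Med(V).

A linear map preserves order up to sign, so Med(V) = a·Med(Q) + b = 0.58·81.5 = 47.27.

Med(V) = 47.27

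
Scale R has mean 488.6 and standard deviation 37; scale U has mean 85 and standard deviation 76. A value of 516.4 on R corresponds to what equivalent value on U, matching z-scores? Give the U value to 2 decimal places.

z = (516.4 − 488.6)/37 ≈ 0.7514.
U = 85 + z·76 = 85 + (516.4 − 488.6)·76/37 ≈ 142.10.

U = 142.10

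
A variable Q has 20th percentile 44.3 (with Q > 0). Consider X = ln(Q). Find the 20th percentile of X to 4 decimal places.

ln(Q) is increasing, so P_{20}(X) = g(P_{20}(Q)) ≈ 3.791.

20th percentile of X = 3.791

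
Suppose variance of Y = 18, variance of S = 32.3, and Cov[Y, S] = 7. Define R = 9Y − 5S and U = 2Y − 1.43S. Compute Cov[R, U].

Cov[R, U] = 394.855

By bilinearity, Cov[R, U] = ac·variance of Y + bd·variance of S + (ad+bc)·Cov[Y, S], with a=9, b=-5, c=2, d=-1.43.
ac·variance of Y = 9·2·18 = 324
bd·variance of S = (-5)·(-1.43)·32.3 = 230.945
(ad+bc)·Cov[Y, S] = (-22.87)·7 = -160.09
Cov[R, U] = 324 + 230.945 + (-160.09) = 394.855.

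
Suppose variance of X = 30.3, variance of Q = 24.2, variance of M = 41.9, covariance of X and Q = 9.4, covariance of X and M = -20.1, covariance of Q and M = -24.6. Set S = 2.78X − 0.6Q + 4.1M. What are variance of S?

variance of S = 578.69552

variance of S = a²·variance of X + b²·variance of Q + c²·variance of M + 2ab·covariance of X and Q + 2ac·covariance of X and M + 2bc·covariance of Q and M, with a = 2.78, b = -0.6, c = 4.1.
= 234.17052 + 8.712 + 704.339 + (-31.3584) + (-458.1996) + 121.032
= 578.69552.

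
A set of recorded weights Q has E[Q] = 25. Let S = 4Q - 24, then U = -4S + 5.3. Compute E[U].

E[U] = -298.7

E[S] = 4·25 + (-24) = 76.
E[U] = (-4)·76 + 5.3 = -298.7.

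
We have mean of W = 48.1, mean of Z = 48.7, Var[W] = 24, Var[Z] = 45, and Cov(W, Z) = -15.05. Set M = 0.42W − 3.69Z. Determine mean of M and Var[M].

mean of M = 0.42·mean of W + (-3.69)·mean of Z = 0.42·48.1 + (-3.69)·48.7 = -159.501.
Var[M] = a²·Var[W] + b²·Var[Z] + 2ab·Cov(W, Z) with a = 0.42, b = -3.69.
= 0.42²·24 + (-3.69)²·45 + 2·0.42·(-3.69)·(-15.05)
= 4.2336 + 612.7245 + 46.64898 = 663.60708.

mean of M = -159.501, Var[M] = 663.60708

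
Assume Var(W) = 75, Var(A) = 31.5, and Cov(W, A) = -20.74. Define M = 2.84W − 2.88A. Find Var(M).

Var(M) = 1205.466816

Var(M) = a²·Var(W) + b²·Var(A) + 2ab·Cov(W, A) with a = 2.84, b = -2.88.
= 2.84²·75 + (-2.88)²·31.5 + 2·2.84·(-2.88)·(-20.74)
= 604.92 + 261.2736 + 339.273216 = 1205.466816.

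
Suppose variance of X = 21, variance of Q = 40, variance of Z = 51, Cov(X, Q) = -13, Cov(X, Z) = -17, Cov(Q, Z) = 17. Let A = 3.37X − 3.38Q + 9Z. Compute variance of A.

variance of A = 3057.1265

variance of A = a²·variance of X + b²·variance of Q + c²·variance of Z + 2ab·Cov(X, Q) + 2ac·Cov(X, Z) + 2bc·Cov(Q, Z), with a = 3.37, b = -3.38, c = 9.
= 238.4949 + 456.976 + 4131 + 296.1556 + (-1031.22) + (-1034.28)
= 3057.1265.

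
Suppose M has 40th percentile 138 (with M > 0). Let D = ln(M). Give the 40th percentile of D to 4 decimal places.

ln(M) is increasing, so P_{40}(D) = g(P_{40}(M)) ≈ 4.9273.

40th percentile of D = 4.9273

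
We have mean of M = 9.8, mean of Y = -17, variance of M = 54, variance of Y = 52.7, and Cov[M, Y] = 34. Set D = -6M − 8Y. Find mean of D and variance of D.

mean of D = (-6)·mean of M + (-8)·mean of Y = (-6)·9.8 + (-8)·(-17) = 77.2.
variance of D = a²·variance of M + b²·variance of Y + 2ab·Cov[M, Y] with a = -6, b = -8.
= (-6)²·54 + (-8)²·52.7 + 2·(-6)·(-8)·34
= 1944 + 3372.8 + 3264 = 8580.8.

mean of D = 77.2, variance of D = 8580.8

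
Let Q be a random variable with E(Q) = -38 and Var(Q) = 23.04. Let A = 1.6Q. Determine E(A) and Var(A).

A = 1.6Q is linear with a = 1.6, b = 0.
E(A) = a·E(Q) + b = 1.6·(-38) = -60.8.
Var(A) = a²·Var(Q) = 1.6²·23.04 = 58.9824.

E(A) = -60.8, Var(A) = 58.9824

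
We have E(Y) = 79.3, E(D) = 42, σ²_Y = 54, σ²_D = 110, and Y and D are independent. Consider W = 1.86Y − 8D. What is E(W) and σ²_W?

E(W) = 1.86·E(Y) + (-8)·E(D) = 1.86·79.3 + (-8)·42 = -188.502.
σ²_W = a²·σ²_Y + b²·σ²_D + 2ab·Cov(Y, D) with a = 1.86, b = -8.
Independence gives Cov(Y, D) = 0.
= 1.86²·54 + (-8)²·110 + 2·1.86·(-8)·0
= 186.8184 + 7040 + 0 = 7226.8184.

E(W) = -188.502, σ²_W = 7226.8184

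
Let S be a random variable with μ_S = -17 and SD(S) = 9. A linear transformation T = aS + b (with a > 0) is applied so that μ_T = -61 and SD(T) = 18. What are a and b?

SD(T) = a·SD(S) (a > 0), so a = 18/9 = 2.
μ_T = a·μ_S + b, so b = -61 − 2·(-17) = -27.

a = 2, b = -27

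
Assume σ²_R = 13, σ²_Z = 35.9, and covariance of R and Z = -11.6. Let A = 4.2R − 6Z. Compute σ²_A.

σ²_A = a²·σ²_R + b²·σ²_Z + 2ab·covariance of R and Z with a = 4.2, b = -6.
= 4.2²·13 + (-6)²·35.9 + 2·4.2·(-6)·(-11.6)
= 229.32 + 1292.4 + 584.64 = 2106.36.

σ²_A = 2106.36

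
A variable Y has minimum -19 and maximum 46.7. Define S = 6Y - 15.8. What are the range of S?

Range(S) = 394.2

Range of Y = 46.7 − (-19) = 65.7.
Range(S) = |a|·Range(Y) = |6|·65.7 = 394.2.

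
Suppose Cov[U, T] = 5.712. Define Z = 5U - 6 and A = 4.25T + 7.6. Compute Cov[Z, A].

Cov[Z, A] = a·c·Cov[U, T] = 5·4.25·5.712 = 121.38. Additive constants drop out.

Cov[Z, A] = 121.38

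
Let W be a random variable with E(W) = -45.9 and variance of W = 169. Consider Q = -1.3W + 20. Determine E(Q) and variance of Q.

E(Q) = 79.67, variance of Q = 285.61

Q = -1.3W + 20 is linear with a = -1.3, b = 20.
E(Q) = a·E(W) + b = (-1.3)·(-45.9) + 20 = 79.67.
variance of Q = a²·variance of W = (-1.3)²·169 = 285.61 (the additive constant 20 does not affect variance).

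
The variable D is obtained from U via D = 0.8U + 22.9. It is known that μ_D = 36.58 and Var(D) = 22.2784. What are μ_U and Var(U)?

μ_U = 17.1, Var(U) = 34.81

From D = 0.8U + 22.9: μ_D = a·μ_U + b, so μ_U = (μ_D − b)/a = (36.58 − 22.9)/0.8 = 17.1.
Var(D) = a²·Var(U), so Var(U) = 22.2784/0.8² = 34.81.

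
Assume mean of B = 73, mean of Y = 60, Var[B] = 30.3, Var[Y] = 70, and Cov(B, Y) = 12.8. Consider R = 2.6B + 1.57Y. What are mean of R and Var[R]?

mean of R = 2.6·mean of B + 1.57·mean of Y = 2.6·73 + 1.57·60 = 284.
Var[R] = a²·Var[B] + b²·Var[Y] + 2ab·Cov(B, Y) with a = 2.6, b = 1.57.
= 2.6²·30.3 + 1.57²·70 + 2·2.6·1.57·12.8
= 204.828 + 172.543 + 104.4992 = 481.8702.

mean of R = 284, Var[R] = 481.8702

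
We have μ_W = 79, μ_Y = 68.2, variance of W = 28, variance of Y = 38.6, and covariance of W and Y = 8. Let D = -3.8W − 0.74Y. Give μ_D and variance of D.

μ_D = -350.668, variance of D = 470.44936

μ_D = (-3.8)·μ_W + (-0.74)·μ_Y = (-3.8)·79 + (-0.74)·68.2 = -350.668.
variance of D = a²·variance of W + b²·variance of Y + 2ab·covariance of W and Y with a = -3.8, b = -0.74.
= (-3.8)²·28 + (-0.74)²·38.6 + 2·(-3.8)·(-0.74)·8
= 404.32 + 21.13736 + 44.992 = 470.44936.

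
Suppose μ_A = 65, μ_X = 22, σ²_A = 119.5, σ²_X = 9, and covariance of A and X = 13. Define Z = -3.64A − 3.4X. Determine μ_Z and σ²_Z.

μ_Z = (-3.64)·μ_A + (-3.4)·μ_X = (-3.64)·65 + (-3.4)·22 = -311.4.
σ²_Z = a²·σ²_A + b²·σ²_X + 2ab·covariance of A and X with a = -3.64, b = -3.4.
= (-3.64)²·119.5 + (-3.4)²·9 + 2·(-3.64)·(-3.4)·13
= 1583.3272 + 104.04 + 321.776 = 2009.1432.

μ_Z = -311.4, σ²_Z = 2009.1432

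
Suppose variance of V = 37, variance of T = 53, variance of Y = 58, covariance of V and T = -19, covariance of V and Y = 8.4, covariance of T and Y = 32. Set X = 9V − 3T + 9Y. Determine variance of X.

variance of X = a²·variance of V + b²·variance of T + c²·variance of Y + 2ab·covariance of V and T + 2ac·covariance of V and Y + 2bc·covariance of T and Y, with a = 9, b = -3, c = 9.
= 2997 + 477 + 4698 + 1026 + 1360.8 + (-1728)
= 8830.8.

variance of X = 8830.8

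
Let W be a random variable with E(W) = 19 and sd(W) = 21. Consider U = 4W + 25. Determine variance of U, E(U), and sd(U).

variance of U = 7056, E(U) = 101, sd(U) = 84

U = 4W + 25 is linear with a = 4, b = 25.
variance of W = 21² = 441.
variance of U = a²·variance of W = 4²·441 = 7056 (the additive constant 25 does not affect variance).
E(U) = a·E(W) + b = 4·19 + 25 = 101.
sd(U) = |a|·sd(W) = |4|·21 = 84.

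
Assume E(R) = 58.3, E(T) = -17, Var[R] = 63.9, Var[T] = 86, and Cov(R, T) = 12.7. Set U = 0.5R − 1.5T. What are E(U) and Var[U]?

E(U) = 0.5·E(R) + (-1.5)·E(T) = 0.5·58.3 + (-1.5)·(-17) = 54.65.
Var[U] = a²·Var[R] + b²·Var[T] + 2ab·Cov(R, T) with a = 0.5, b = -1.5.
= 0.5²·63.9 + (-1.5)²·86 + 2·0.5·(-1.5)·12.7
= 15.975 + 193.5 + (-19.05) = 190.425.

E(U) = 54.65, Var[U] = 190.425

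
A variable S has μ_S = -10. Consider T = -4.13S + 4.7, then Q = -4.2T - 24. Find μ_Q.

μ_Q = -217.2

μ_T = (-4.13)·(-10) + 4.7 = 46.
μ_Q = (-4.2)·46 + (-24) = -217.2.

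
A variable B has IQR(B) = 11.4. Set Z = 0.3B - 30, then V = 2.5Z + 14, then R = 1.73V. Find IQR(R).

IQR(Z) = |0.3|·11.4 = 3.42.
IQR(V) = |2.5|·3.42 = 8.55.
IQR(R) = |1.73|·8.55 = 14.7915.

IQR(R) = 14.7915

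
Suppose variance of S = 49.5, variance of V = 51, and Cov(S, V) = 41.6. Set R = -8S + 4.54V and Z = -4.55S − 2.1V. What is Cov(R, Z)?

By bilinearity, Cov(R, Z) = ac·variance of S + bd·variance of V + (ad+bc)·Cov(S, V), with a=-8, b=4.54, c=-4.55, d=-2.1.
ac·variance of S = (-8)·(-4.55)·49.5 = 1801.8
bd·variance of V = 4.54·(-2.1)·51 = -486.234
(ad+bc)·Cov(S, V) = (-3.857)·41.6 = -160.4512
Cov(R, Z) = 1801.8 + (-486.234) + (-160.4512) = 1155.1148.

Cov(R, Z) = 1155.1148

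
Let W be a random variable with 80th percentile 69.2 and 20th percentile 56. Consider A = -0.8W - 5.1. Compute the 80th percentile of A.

80th percentile of A = -49.9

Since a = -0.8 < 0 the transformation is decreasing, reversing order: the 80th percentile of A corresponds to the 20th percentile of W.
So P_{80}(A) = a·P_{20}(W) + b = (-0.8)·56 + (-5.1) = -49.9.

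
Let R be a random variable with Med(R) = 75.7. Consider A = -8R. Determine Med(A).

Med(A) = -605.6

A linear map preserves order up to sign, so Med(A) = a·Med(R) + b = (-8)·75.7 = -605.6.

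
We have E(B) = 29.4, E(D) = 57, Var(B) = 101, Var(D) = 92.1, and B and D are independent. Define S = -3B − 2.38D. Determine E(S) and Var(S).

E(S) = (-3)·E(B) + (-2.38)·E(D) = (-3)·29.4 + (-2.38)·57 = -223.86.
Var(S) = a²·Var(B) + b²·Var(D) + 2ab·covariance of B and D with a = -3, b = -2.38.
Independence gives covariance of B and D = 0.
= (-3)²·101 + (-2.38)²·92.1 + 2·(-3)·(-2.38)·0
= 909 + 521.69124 + 0 = 1430.69124.

E(S) = -223.86, Var(S) = 1430.69124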